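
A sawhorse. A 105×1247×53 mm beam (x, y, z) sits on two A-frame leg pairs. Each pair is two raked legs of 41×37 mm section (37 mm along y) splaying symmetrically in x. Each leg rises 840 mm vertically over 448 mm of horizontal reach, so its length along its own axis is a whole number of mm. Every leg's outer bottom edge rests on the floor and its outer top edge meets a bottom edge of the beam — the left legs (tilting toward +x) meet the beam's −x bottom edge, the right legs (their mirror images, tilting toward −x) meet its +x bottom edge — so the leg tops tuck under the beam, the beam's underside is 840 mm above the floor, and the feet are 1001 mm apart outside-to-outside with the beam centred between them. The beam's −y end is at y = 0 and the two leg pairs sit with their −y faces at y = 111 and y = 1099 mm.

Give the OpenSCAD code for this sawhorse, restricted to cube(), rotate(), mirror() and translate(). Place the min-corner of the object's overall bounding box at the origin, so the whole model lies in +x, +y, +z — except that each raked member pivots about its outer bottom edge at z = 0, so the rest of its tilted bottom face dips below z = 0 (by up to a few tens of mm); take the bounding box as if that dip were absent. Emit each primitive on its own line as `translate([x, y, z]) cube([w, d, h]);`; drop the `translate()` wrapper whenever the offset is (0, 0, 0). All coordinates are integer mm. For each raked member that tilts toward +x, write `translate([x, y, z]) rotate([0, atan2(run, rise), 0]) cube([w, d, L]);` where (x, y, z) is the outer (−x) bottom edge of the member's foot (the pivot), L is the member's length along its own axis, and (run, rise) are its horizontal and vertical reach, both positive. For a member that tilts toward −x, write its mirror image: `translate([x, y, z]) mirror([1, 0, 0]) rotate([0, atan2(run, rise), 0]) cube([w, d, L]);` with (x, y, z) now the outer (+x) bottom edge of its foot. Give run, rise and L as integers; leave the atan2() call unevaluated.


translate([448, 0, 840]) cube([105, 1247, 53]);
translate([0, 111, 0]) rotate([0, atan2(448, 840), 0]) cube([41, 37, 952]);
translate([1001, 111, 0]) mirror([1, 0, 0]) rotate([0, atan2(448, 840), 0]) cube([41, 37, 952]);
translate([0, 1099, 0]) rotate([0, atan2(448, 840), 0]) cube([41, 37, 952]);
translate([1001, 1099, 0]) mirror([1, 0, 0]) rotate([0, atan2(448, 840), 0]) cube([41, 37, 952]);


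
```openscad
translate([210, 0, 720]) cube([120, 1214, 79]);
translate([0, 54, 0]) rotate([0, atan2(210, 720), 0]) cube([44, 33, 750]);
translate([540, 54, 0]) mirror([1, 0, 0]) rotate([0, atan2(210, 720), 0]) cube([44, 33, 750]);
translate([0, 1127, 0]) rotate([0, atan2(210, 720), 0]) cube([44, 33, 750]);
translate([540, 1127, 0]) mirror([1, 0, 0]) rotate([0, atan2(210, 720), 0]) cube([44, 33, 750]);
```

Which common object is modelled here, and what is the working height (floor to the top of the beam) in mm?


A sawhorse. The overall height is 799 mm.

A beam across two mirrored pairs of raked legs — a sawhorse. The beam's underside is at z = 720 (matching the legs' vertical rise in atan2(210, 720)) and the beam is 79 mm tall, so its top is at 720 + 79 = 799 mm. The raked legs top out at the beam's underside, so that is the highest point.


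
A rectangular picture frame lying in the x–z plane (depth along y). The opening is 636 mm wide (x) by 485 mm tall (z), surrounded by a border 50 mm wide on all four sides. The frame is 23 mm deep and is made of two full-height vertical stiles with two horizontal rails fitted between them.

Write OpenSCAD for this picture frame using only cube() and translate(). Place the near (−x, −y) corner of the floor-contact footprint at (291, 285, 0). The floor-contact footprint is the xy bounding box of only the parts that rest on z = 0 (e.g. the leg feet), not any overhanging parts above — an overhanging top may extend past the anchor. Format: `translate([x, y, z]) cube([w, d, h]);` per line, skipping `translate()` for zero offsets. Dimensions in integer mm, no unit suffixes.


translate([291, 285, 0]) cube([50, 23, 585]);
translate([977, 285, 0]) cube([50, 23, 585]);
translate([341, 285, 0]) cube([636, 23, 50]);
translate([341, 285, 535]) cube([636, 23, 50]);


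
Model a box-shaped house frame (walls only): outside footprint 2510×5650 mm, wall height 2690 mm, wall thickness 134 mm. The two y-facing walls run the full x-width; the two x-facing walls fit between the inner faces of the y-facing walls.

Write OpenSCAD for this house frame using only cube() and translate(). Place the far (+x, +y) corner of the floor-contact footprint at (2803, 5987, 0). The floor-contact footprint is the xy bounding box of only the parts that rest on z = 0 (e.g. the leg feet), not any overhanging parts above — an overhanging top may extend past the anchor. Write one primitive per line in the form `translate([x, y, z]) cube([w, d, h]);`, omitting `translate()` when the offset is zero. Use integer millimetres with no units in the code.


translate([293, 337, 0]) cube([2510, 134, 2690]);
translate([293, 5853, 0]) cube([2510, 134, 2690]);
translate([293, 471, 0]) cube([134, 5382, 2690]);
translate([2669, 471, 0]) cube([134, 5382, 2690]);


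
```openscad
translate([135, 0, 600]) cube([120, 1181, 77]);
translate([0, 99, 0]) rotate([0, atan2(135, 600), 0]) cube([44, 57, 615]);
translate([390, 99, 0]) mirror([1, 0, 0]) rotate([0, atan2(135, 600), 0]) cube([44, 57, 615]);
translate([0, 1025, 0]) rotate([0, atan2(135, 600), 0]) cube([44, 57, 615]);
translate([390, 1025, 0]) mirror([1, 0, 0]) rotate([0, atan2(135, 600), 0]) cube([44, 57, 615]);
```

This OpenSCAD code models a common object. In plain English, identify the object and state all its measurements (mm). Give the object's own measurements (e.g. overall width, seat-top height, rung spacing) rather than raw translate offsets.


A sawhorse. A 120×1181×77 mm beam (x, y, z) sits on two A-frame leg pairs. Each pair is two raked legs of 44×57 mm section (57 mm along y) splaying symmetrically in x. Each leg rises 600 mm vertically over 135 mm of horizontal reach and is 615 mm long along its own axis. Every leg's outer bottom edge rests on the floor and its outer top edge meets a bottom edge of the beam — the left legs (tilting toward +x) meet the beam's −x bottom edge, the right legs (their mirror images, tilting toward −x) meet its +x bottom edge — so the leg tops tuck under the beam, the beam's underside is 600 mm above the floor, and the feet are 390 mm apart outside-to-outside with the beam centred between them. The two leg pairs are set in 99 mm from either end of the beam.


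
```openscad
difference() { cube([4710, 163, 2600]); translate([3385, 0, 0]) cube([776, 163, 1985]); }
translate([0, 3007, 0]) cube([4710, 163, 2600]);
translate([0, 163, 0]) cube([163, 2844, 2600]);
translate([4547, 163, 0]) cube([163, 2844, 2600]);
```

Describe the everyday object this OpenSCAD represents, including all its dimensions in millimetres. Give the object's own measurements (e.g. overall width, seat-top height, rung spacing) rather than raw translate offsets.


A single room: four walls, each 2600 mm tall and 163 mm thick, enclosing an outside footprint 4710×3170 mm (x × y), no floor or roof. The front and back walls (−y and +y sides) run the full x-width; the side walls fit between their inner faces. A door opening 776 mm wide and 1985 mm tall is cut through the front wall from the floor up, its −x edge 3385 mm from the wall's −x end.


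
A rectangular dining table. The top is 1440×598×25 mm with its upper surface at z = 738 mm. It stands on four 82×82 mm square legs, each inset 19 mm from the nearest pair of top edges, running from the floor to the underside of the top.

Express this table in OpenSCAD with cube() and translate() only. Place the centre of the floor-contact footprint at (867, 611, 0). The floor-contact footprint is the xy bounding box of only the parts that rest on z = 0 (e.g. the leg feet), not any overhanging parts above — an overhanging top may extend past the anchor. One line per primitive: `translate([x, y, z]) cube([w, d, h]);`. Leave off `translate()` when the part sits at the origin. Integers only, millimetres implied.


translate([147, 312, 713]) cube([1440, 598, 25]);
translate([166, 331, 0]) cube([82, 82, 713]);
translate([1486, 331, 0]) cube([82, 82, 713]);
translate([166, 809, 0]) cube([82, 82, 713]);
translate([1486, 809, 0]) cube([82, 82, 713]);


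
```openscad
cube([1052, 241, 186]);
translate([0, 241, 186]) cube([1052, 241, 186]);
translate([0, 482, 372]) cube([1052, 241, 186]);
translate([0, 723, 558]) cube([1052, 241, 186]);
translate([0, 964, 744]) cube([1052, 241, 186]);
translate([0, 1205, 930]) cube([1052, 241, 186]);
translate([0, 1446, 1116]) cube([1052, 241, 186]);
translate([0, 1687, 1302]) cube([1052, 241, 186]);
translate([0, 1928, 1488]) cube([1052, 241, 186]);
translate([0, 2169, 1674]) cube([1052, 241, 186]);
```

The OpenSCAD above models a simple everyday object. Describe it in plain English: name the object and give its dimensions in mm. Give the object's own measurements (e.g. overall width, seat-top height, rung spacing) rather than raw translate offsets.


A straight staircase of 10 solid steps. Each step is 1052 mm wide (x), 241 mm deep (y, the going) and 186 mm tall (the rise). The first step rests on the floor; each subsequent step sits one going further in +y and one rise higher in +z, directly behind and above the previous step with no overlap.


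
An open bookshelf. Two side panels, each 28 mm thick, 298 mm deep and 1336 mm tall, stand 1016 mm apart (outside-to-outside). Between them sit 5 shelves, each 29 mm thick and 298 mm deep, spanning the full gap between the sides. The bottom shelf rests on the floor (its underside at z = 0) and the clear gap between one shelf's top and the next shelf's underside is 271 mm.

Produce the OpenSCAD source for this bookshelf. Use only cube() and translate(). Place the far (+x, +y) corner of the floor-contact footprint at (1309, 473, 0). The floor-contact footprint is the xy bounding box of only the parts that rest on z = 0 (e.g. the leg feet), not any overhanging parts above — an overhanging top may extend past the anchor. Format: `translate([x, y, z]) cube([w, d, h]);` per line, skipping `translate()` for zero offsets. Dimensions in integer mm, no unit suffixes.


translate([293, 175, 0]) cube([28, 298, 1336]);
translate([1281, 175, 0]) cube([28, 298, 1336]);
translate([321, 175, 0]) cube([960, 298, 29]);
translate([321, 175, 300]) cube([960, 298, 29]);
translate([321, 175, 600]) cube([960, 298, 29]);
translate([321, 175, 900]) cube([960, 298, 29]);
translate([321, 175, 1200]) cube([960, 298, 29]);


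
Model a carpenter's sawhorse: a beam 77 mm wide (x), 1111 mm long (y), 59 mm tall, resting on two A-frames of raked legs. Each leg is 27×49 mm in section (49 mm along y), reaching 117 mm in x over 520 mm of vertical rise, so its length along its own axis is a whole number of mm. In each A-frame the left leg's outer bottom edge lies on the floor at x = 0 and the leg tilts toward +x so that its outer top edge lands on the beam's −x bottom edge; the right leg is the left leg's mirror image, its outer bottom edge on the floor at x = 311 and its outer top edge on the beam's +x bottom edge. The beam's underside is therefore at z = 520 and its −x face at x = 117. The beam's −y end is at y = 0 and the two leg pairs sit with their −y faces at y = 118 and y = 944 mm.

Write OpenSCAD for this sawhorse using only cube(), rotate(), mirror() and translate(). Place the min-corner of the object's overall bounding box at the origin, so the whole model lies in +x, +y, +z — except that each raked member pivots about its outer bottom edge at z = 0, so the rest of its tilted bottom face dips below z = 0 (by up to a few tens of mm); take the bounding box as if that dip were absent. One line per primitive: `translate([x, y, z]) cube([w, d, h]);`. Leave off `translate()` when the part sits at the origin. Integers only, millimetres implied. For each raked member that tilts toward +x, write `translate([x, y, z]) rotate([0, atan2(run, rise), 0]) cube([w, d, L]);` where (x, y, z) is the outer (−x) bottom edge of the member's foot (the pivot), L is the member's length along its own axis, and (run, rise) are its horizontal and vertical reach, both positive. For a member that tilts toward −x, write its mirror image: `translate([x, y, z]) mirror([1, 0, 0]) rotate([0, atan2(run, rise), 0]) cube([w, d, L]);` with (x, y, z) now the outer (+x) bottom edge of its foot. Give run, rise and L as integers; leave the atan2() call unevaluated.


// leg length = √(117² + 520²) = 533
// right-leg outer foot x = 2·117 + 77 = 311
// beam min-corner = (117, 0, 520)
translate([117, 0, 520]) cube([77, 1111, 59]);
translate([0, 118, 0]) rotate([0, atan2(117, 520), 0]) cube([27, 49, 533]);
translate([311, 118, 0]) mirror([1, 0, 0]) rotate([0, atan2(117, 520), 0]) cube([27, 49, 533]);
translate([0, 944, 0]) rotate([0, atan2(117, 520), 0]) cube([27, 49, 533]);
translate([311, 944, 0]) mirror([1, 0, 0]) rotate([0, atan2(117, 520), 0]) cube([27, 49, 533]);


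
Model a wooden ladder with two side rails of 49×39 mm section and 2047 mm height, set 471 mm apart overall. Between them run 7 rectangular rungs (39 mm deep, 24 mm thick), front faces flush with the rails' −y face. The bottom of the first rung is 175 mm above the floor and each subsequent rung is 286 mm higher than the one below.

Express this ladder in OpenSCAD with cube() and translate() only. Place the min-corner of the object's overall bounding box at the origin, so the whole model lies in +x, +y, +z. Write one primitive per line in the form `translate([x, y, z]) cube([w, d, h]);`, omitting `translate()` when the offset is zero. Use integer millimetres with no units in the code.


cube([49, 39, 2047]);
translate([422, 0, 0]) cube([49, 39, 2047]);
translate([49, 0, 175]) cube([373, 39, 24]);
translate([49, 0, 461]) cube([373, 39, 24]);
translate([49, 0, 747]) cube([373, 39, 24]);
translate([49, 0, 1033]) cube([373, 39, 24]);
translate([49, 0, 1319]) cube([373, 39, 24]);
translate([49, 0, 1605]) cube([373, 39, 24]);
translate([49, 0, 1891]) cube([373, 39, 24]);


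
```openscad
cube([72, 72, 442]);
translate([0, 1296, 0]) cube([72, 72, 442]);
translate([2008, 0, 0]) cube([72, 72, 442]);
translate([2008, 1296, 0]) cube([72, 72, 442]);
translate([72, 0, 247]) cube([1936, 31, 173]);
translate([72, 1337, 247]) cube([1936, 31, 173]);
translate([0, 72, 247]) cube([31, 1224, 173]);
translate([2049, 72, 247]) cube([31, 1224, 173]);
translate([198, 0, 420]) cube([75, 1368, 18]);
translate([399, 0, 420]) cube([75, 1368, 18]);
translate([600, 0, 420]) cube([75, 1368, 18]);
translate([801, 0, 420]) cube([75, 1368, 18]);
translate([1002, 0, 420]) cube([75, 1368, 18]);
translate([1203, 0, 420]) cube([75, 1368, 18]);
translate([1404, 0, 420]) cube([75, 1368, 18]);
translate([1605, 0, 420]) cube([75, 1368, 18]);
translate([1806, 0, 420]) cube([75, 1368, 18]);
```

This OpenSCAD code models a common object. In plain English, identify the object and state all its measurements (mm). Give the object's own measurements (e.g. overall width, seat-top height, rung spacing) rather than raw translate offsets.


A bed frame 2080 mm long (x) by 1368 mm wide (y). Four 72×72 mm corner posts, 442 mm tall, at the corners of the footprint. Four rails of 31 mm thickness and 173 mm height run between adjacent posts with their undersides at z = 247 mm, their outer faces flush with the outside of the frame (the two x-running rails run between the posts' inner faces; the two y-running rails run between the posts' inner faces). 9 slats, each 75 mm wide (x) and 18 mm thick, lie across the top of the two x-running rails, running the full 1368 mm width of the frame in y; along x they sit between the end posts with a 126 mm gap after the −x posts and between neighbouring slats, leaving 127 mm before the +x posts.


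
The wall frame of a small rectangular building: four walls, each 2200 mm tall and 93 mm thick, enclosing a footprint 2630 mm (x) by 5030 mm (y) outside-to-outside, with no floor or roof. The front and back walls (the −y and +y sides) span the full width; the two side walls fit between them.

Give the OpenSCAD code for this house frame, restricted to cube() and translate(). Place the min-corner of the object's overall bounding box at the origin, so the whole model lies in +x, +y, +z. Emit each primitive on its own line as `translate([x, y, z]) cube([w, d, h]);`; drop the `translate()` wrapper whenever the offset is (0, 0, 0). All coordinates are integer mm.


cube([2630, 93, 2200]);
translate([0, 4937, 0]) cube([2630, 93, 2200]);
translate([0, 93, 0]) cube([93, 4844, 2200]);
translate([2537, 93, 0]) cube([93, 4844, 2200]);


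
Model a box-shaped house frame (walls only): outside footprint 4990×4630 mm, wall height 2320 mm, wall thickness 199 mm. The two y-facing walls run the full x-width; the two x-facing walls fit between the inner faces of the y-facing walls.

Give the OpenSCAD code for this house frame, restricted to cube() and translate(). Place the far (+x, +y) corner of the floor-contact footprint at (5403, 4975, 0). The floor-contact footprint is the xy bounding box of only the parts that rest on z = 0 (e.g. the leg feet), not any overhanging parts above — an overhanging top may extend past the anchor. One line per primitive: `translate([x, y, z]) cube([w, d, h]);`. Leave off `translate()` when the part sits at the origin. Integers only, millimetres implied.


translate([413, 345, 0]) cube([4990, 199, 2320]);
translate([413, 4776, 0]) cube([4990, 199, 2320]);
translate([413, 544, 0]) cube([199, 4232, 2320]);
translate([5204, 544, 0]) cube([199, 4232, 2320]);


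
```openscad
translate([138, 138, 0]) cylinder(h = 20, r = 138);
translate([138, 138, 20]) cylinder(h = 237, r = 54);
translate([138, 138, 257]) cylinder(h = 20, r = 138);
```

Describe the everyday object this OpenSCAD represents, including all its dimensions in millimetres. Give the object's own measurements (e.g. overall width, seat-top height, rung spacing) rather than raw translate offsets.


A spool: two coaxial disc flanges of radius 138 mm and thickness 20 mm, joined by a core cylinder of radius 54 mm and height 237 mm. The lower flange rests on z = 0 and the three cylinders share a vertical axis.


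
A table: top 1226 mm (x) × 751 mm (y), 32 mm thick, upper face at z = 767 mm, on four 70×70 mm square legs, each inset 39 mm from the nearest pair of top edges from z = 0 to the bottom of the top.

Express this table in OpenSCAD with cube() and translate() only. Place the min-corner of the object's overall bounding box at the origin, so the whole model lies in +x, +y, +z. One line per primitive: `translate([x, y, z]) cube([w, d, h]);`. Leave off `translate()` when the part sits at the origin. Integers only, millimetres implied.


translate([0, 0, 735]) cube([1226, 751, 32]);
translate([39, 39, 0]) cube([70, 70, 735]);
translate([1117, 39, 0]) cube([70, 70, 735]);
translate([39, 642, 0]) cube([70, 70, 735]);
translate([1117, 642, 0]) cube([70, 70, 735]);


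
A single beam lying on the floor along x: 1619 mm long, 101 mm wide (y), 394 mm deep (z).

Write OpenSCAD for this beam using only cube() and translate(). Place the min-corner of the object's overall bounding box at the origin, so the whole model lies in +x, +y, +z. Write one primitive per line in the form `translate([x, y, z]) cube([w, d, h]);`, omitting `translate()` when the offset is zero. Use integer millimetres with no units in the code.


cube([1619, 101, 394]);


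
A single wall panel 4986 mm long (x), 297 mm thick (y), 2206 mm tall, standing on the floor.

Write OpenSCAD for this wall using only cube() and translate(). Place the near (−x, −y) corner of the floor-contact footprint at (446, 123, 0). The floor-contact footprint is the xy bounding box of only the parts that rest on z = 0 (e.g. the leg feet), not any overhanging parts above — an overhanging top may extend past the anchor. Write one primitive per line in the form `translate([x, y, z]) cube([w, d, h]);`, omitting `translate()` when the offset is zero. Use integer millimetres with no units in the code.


translate([446, 123, 0]) cube([4986, 297, 2206]);


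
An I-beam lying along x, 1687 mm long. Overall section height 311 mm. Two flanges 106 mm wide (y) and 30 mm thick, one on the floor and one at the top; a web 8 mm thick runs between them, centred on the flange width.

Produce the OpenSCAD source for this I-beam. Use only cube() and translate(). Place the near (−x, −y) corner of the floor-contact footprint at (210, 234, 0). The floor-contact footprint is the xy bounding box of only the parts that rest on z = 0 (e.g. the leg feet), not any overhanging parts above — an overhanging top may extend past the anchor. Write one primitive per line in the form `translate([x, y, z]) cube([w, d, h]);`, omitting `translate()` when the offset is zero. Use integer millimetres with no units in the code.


translate([210, 234, 0]) cube([1687, 106, 30]);
translate([210, 283, 30]) cube([1687, 8, 251]);
translate([210, 234, 281]) cube([1687, 106, 30]);


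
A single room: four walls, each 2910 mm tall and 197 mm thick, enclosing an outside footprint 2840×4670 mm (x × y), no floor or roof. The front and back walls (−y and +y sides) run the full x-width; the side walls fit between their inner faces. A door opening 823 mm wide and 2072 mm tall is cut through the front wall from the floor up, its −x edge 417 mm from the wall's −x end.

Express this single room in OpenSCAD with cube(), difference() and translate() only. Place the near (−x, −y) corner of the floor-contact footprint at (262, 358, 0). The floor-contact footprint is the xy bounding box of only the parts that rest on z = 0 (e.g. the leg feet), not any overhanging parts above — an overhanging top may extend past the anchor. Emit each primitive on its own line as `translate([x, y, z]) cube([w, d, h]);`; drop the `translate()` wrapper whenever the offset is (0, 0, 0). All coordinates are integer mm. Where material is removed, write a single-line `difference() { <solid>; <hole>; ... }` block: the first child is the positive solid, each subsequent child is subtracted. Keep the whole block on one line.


difference() { translate([262, 358, 0]) cube([2840, 197, 2910]); translate([679, 358, 0]) cube([823, 197, 2072]); }
translate([262, 4831, 0]) cube([2840, 197, 2910]);
translate([262, 555, 0]) cube([197, 4276, 2910]);
translate([2905, 555, 0]) cube([197, 4276, 2910]);


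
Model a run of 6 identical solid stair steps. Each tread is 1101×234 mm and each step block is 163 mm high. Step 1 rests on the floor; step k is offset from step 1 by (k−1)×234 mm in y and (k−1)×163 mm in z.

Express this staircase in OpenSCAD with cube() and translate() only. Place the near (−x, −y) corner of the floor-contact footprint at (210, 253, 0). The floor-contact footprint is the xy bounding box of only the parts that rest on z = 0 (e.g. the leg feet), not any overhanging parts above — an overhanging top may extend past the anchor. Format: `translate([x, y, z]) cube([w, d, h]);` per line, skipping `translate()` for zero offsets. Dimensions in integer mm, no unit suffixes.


translate([210, 253, 0]) cube([1101, 234, 163]);
translate([210, 487, 163]) cube([1101, 234, 163]);
translate([210, 721, 326]) cube([1101, 234, 163]);
translate([210, 955, 489]) cube([1101, 234, 163]);
translate([210, 1189, 652]) cube([1101, 234, 163]);
translate([210, 1423, 815]) cube([1101, 234, 163]);


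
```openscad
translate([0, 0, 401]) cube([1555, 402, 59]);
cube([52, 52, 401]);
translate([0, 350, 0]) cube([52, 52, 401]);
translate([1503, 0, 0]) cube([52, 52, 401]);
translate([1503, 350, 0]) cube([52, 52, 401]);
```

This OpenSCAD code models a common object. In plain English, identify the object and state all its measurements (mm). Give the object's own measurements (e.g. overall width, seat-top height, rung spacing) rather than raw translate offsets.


A long wooden bench with a 1555 mm (x) × 402 mm (y) seat, 59 mm thick, its top surface 460 mm above the floor. Four 52 mm square legs at the seat corners, flush with the edges, run from z = 0 to the seat underside.


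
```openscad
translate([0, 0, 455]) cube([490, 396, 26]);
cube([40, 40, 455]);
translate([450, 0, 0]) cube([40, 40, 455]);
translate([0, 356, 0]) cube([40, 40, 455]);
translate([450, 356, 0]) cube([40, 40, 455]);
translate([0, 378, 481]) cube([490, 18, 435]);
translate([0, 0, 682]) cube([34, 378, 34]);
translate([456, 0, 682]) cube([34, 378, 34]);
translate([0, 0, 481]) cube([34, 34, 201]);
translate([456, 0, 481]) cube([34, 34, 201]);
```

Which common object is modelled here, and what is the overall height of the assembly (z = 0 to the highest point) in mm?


A chair. The overall height is 916 mm.

A slab on four corner posts with a tall panel at the back — a chair. The seat slab sits at z = 455 with thickness 26, and the 435 mm backrest starts at the seat top, so the overall height is 455 + 26 + 435 = 916 mm.


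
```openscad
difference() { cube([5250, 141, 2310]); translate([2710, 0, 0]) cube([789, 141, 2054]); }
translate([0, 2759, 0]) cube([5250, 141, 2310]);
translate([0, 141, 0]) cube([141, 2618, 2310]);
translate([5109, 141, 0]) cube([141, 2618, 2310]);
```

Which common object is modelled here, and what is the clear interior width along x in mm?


A single room. The interior width is 4968 mm.

Four walls enclosing a rectangle with a door in the front wall — a room. Outside width 5250 minus two 141 mm walls gives 4968 mm.


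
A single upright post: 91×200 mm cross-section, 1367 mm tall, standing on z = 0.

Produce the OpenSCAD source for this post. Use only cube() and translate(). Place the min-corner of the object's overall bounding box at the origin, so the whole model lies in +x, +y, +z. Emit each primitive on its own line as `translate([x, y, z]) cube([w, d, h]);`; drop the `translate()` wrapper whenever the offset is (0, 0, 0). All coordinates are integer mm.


cube([91, 200, 1367]);


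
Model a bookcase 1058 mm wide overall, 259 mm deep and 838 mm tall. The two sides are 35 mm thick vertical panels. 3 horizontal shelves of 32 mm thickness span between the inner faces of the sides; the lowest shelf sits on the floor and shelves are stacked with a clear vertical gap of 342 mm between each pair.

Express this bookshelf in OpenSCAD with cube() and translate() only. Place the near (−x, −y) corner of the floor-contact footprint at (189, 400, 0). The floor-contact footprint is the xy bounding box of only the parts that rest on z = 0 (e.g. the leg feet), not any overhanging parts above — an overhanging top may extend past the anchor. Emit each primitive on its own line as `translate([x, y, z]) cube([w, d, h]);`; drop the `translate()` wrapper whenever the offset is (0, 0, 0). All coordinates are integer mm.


translate([189, 400, 0]) cube([35, 259, 838]);
translate([1212, 400, 0]) cube([35, 259, 838]);
translate([224, 400, 0]) cube([988, 259, 32]);
translate([224, 400, 374]) cube([988, 259, 32]);
translate([224, 400, 748]) cube([988, 259, 32]);


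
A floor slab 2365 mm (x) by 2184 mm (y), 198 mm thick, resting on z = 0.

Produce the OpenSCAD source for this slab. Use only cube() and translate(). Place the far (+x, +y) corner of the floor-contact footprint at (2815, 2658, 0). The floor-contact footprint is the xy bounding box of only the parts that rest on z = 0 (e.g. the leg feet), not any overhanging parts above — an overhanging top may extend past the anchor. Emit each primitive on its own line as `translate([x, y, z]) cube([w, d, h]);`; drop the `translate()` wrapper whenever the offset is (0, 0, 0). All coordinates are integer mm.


translate([450, 474, 0]) cube([2365, 2184, 198]);


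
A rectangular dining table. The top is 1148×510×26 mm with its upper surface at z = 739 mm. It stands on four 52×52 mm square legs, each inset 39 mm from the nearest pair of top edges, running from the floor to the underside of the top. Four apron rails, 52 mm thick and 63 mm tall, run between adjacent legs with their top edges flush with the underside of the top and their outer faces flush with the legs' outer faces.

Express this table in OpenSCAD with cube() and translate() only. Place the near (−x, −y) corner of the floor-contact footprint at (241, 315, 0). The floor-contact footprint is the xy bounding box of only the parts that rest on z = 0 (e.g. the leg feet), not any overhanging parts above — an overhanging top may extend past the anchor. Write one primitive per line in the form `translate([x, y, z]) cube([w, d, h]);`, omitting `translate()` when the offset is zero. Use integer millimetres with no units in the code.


// leg_h = 739 - 26 = 713
// apron z = 713 - 63 = 650
translate([202, 276, 713]) cube([1148, 510, 26]);
translate([241, 315, 0]) cube([52, 52, 713]);
translate([1259, 315, 0]) cube([52, 52, 713]);
translate([241, 695, 0]) cube([52, 52, 713]);
translate([1259, 695, 0]) cube([52, 52, 713]);
translate([293, 315, 650]) cube([966, 52, 63]);
translate([293, 695, 650]) cube([966, 52, 63]);
translate([241, 367, 650]) cube([52, 328, 63]);
translate([1259, 367, 650]) cube([52, 328, 63]);


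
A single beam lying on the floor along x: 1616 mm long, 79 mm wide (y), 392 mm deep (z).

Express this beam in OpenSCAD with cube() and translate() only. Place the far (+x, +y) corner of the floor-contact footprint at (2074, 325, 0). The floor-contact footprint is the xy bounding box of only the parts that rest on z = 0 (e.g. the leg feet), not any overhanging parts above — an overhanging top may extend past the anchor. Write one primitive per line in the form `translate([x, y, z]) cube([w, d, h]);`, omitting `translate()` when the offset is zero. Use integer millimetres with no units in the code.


translate([458, 246, 0]) cube([1616, 79, 392]);


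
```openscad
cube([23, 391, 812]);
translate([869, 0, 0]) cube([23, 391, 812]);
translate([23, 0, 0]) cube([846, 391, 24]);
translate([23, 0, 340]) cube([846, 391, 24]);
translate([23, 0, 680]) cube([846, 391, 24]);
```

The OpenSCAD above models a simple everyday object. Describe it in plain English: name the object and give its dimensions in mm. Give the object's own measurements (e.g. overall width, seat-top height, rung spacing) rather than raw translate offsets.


An open bookshelf. Two side panels, each 23 mm thick, 391 mm deep and 812 mm tall, stand 892 mm apart (outside-to-outside). Between them sit 3 shelves, each 24 mm thick and 391 mm deep, spanning the full gap between the sides. The bottom shelf rests on the floor (its underside at z = 0) and the clear gap between one shelf's top and the next shelf's underside is 316 mm.


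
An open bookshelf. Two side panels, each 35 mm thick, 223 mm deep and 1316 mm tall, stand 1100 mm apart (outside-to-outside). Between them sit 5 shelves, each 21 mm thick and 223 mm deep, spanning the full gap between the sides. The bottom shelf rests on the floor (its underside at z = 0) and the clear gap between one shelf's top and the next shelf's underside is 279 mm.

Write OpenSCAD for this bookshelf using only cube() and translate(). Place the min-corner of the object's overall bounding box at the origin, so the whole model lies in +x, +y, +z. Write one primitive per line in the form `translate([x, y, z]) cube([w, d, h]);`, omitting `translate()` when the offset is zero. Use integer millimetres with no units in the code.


cube([35, 223, 1316]);
translate([1065, 0, 0]) cube([35, 223, 1316]);
translate([35, 0, 0]) cube([1030, 223, 21]);
translate([35, 0, 300]) cube([1030, 223, 21]);
translate([35, 0, 600]) cube([1030, 223, 21]);
translate([35, 0, 900]) cube([1030, 223, 21]);
translate([35, 0, 1200]) cube([1030, 223, 21]);


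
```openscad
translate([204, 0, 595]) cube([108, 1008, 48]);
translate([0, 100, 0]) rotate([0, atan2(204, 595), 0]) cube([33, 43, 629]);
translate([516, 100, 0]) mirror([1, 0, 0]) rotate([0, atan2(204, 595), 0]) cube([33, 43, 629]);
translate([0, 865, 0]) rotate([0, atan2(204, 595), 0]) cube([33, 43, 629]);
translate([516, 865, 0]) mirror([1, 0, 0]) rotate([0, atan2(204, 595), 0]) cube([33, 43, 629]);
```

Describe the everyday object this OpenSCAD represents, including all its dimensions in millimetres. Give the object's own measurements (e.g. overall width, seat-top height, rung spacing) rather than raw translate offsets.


A sawhorse. A 108×1008×48 mm beam (x, y, z) sits on two A-frame leg pairs. Each pair is two raked legs of 33×43 mm section (43 mm along y) splaying symmetrically in x. Each leg rises 595 mm vertically over 204 mm of horizontal reach and is 629 mm long along its own axis. Every leg's outer bottom edge rests on the floor and its outer top edge meets a bottom edge of the beam — the left legs (tilting toward +x) meet the beam's −x bottom edge, the right legs (their mirror images, tilting toward −x) meet its +x bottom edge — so the leg tops tuck under the beam, the beam's underside is 595 mm above the floor, and the feet are 516 mm apart outside-to-outside with the beam centred between them. The two leg pairs are set in 100 mm from either end of the beam.


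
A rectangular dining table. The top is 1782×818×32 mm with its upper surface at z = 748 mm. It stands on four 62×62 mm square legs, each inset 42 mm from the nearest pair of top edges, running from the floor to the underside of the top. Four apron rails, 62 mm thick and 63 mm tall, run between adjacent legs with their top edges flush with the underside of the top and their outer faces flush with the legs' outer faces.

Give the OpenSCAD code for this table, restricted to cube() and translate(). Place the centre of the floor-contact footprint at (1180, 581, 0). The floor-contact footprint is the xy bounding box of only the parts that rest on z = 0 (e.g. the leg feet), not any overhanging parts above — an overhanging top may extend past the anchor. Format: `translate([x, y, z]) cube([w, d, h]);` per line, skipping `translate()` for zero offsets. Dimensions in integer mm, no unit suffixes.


translate([289, 172, 716]) cube([1782, 818, 32]);
translate([331, 214, 0]) cube([62, 62, 716]);
translate([1967, 214, 0]) cube([62, 62, 716]);
translate([331, 886, 0]) cube([62, 62, 716]);
translate([1967, 886, 0]) cube([62, 62, 716]);
translate([393, 214, 653]) cube([1574, 62, 63]);
translate([393, 886, 653]) cube([1574, 62, 63]);
translate([331, 276, 653]) cube([62, 610, 63]);
translate([1967, 276, 653]) cube([62, 610, 63]);


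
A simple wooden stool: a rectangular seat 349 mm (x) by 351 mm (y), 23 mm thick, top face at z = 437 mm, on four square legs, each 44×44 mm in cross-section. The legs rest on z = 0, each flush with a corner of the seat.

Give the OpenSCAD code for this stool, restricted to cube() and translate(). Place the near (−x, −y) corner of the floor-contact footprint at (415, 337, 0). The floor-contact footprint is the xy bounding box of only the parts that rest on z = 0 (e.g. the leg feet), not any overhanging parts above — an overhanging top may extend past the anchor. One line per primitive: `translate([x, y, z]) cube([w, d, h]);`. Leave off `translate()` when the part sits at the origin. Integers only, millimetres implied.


translate([415, 337, 414]) cube([349, 351, 23]);
translate([415, 337, 0]) cube([44, 44, 414]);
translate([720, 337, 0]) cube([44, 44, 414]);
translate([415, 644, 0]) cube([44, 44, 414]);
translate([720, 644, 0]) cube([44, 44, 414]);


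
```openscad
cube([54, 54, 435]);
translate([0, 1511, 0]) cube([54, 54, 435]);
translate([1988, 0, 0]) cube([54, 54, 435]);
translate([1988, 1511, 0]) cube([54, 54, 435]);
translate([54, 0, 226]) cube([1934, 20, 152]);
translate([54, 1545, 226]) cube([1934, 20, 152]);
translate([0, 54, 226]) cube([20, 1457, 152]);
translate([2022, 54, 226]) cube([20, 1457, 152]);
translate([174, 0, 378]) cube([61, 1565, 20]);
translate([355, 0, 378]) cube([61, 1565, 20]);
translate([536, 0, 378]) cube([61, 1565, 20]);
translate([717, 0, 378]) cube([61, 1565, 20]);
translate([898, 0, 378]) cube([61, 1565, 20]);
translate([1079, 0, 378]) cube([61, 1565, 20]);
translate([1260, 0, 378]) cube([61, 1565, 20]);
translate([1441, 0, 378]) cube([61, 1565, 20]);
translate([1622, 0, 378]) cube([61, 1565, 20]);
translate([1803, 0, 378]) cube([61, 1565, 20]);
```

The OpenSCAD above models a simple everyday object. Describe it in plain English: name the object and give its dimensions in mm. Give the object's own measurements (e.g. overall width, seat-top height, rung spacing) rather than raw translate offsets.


A bed frame 2042 mm long (x) by 1565 mm wide (y). Four 54×54 mm corner posts, 435 mm tall, at the corners of the footprint. Four rails of 20 mm thickness and 152 mm height run between adjacent posts with their undersides at z = 226 mm, their outer faces flush with the outside of the frame (the two x-running rails run between the posts' inner faces; the two y-running rails run between the posts' inner faces). 10 slats, each 61 mm wide (x) and 20 mm thick, lie across the top of the two x-running rails, running the full 1565 mm width of the frame in y; along x they sit between the end posts with a 120 mm gap after the −x posts and between neighbouring slats, leaving 124 mm before the +x posts.


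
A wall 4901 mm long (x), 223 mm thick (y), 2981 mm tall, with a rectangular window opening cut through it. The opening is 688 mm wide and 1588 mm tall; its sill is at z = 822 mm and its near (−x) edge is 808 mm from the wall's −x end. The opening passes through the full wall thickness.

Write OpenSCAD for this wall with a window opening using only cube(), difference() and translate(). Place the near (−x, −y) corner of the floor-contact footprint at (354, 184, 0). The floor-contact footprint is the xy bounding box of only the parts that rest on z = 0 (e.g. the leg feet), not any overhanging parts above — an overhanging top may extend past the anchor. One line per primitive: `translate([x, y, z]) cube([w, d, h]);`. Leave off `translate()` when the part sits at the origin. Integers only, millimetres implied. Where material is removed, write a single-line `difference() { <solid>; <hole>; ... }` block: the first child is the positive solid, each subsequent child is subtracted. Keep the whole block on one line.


difference() { translate([354, 184, 0]) cube([4901, 223, 2981]); translate([1162, 184, 822]) cube([688, 223, 1588]); }


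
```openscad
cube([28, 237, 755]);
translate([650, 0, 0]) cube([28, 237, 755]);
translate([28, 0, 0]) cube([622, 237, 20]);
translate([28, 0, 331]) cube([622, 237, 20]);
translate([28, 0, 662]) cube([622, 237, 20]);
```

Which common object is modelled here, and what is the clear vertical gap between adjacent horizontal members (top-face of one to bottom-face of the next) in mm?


A bookshelf. The clear shelf gap is 311 mm.

Two tall side panels with 3 horizontal boards between them — a bookshelf. The first two shelf undersides are at z = 0 and z = 331; with shelf thickness 20, the clear gap is 331 − 0 − 20 = 311 mm.


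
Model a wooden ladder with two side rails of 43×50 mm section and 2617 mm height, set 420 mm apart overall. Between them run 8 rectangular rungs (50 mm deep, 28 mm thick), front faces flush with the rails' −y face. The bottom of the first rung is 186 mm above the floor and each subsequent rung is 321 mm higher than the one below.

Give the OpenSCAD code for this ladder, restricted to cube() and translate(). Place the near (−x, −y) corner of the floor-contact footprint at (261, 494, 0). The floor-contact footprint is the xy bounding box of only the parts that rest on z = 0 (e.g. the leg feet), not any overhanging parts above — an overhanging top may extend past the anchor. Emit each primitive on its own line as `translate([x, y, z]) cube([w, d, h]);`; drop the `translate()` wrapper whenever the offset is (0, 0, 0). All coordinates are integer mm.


// rung span = 420 - 2*43 = 334
// rung[k] z = 186 + k*321
translate([261, 494, 0]) cube([43, 50, 2617]);
translate([638, 494, 0]) cube([43, 50, 2617]);
translate([304, 494, 186]) cube([334, 50, 28]);
translate([304, 494, 507]) cube([334, 50, 28]);
translate([304, 494, 828]) cube([334, 50, 28]);
translate([304, 494, 1149]) cube([334, 50, 28]);
translate([304, 494, 1470]) cube([334, 50, 28]);
translate([304, 494, 1791]) cube([334, 50, 28]);
translate([304, 494, 2112]) cube([334, 50, 28]);
translate([304, 494, 2433]) cube([334, 50, 28]);
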